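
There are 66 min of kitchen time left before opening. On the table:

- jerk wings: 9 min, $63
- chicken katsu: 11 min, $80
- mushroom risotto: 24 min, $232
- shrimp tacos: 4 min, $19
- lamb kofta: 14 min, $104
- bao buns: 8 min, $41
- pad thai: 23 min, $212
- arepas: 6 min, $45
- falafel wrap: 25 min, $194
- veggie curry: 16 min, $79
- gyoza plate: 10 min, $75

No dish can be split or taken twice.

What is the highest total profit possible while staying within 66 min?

Filling by ratio: mushroom risotto + pad thai + arepas + gyoza plate for 564, with 3 min left unused.
Replace arepas with jerk wings: the trade gains 18 net, giving 582 at 66 min.
Runner-up jerk wings + mushroom risotto + shrimp tacos + pad thai + arepas tops out at 571.

582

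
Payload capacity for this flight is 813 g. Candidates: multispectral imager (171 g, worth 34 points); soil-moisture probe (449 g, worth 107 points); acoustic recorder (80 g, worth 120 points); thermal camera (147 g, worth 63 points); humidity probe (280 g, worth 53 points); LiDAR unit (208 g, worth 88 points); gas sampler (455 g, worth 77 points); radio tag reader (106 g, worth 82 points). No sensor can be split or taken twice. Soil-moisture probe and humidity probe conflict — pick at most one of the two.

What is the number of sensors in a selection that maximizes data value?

5

Optimal total is 387.
multispectral imager + acoustic recorder + thermal camera + LiDAR unit + radio tag reader hits 387 at 712 g.
All optima have 5 sensors.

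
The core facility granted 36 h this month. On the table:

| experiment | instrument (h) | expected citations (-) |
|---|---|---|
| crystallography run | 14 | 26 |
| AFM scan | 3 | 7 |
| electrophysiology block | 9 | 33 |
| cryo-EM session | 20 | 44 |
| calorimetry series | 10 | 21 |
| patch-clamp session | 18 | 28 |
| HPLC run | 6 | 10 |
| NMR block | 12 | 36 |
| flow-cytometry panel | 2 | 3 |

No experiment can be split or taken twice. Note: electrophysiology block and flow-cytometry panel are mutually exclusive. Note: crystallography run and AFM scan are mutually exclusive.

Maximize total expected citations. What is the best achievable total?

Best packing: AFM scan + electrophysiology block + calorimetry series + NMR block — 34 h, 97 total.
The closest alternative, crystallography run + electrophysiology block + NMR block, reaches only 95.

97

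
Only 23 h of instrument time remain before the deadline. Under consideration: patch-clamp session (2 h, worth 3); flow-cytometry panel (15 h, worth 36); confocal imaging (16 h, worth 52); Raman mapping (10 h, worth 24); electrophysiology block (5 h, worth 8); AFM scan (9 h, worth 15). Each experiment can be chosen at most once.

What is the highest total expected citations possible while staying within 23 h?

The ratio ordering already packs tightly: patch-clamp session + confocal imaging + electrophysiology block, 23 h, 63.

63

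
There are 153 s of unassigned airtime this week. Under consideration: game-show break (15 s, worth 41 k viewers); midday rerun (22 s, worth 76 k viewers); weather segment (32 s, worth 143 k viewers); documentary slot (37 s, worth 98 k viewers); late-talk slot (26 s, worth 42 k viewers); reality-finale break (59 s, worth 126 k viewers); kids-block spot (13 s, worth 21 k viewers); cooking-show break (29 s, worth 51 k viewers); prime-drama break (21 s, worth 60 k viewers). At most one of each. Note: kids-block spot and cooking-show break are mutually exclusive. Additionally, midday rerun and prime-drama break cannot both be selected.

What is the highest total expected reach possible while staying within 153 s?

Taking midday rerun + weather segment + documentary slot + reality-finale break: 150 s used, 443 in expected reach.

443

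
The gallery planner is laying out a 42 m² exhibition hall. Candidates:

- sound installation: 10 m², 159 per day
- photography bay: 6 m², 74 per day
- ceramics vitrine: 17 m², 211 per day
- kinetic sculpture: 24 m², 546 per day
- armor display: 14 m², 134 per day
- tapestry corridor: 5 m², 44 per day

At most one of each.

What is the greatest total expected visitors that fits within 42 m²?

779

Taking sound installation + photography bay + kinetic sculpture: 40 m² used, 779 in expected visitors.
Every other selection either busts 42 m² or fails to beat 779.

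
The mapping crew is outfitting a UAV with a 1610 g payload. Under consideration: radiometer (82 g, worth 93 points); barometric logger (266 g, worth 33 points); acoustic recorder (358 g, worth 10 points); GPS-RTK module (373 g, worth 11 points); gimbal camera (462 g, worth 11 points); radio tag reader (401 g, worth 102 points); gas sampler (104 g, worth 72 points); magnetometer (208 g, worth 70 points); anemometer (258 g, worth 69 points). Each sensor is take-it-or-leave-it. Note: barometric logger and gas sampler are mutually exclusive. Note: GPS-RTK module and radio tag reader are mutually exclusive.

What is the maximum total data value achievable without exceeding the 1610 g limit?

Ranking by ratio (data value/g): radiometer 1.13, gas sampler 0.69, magnetometer 0.34, anemometer 0.27.
Taking radiometer + gimbal camera + radio tag reader + gas sampler + magnetometer + anemometer: 1515 g used, 417 in data value.
Every other selection either busts 1610 g or breaks a pairing rule or fails to beat 417.

417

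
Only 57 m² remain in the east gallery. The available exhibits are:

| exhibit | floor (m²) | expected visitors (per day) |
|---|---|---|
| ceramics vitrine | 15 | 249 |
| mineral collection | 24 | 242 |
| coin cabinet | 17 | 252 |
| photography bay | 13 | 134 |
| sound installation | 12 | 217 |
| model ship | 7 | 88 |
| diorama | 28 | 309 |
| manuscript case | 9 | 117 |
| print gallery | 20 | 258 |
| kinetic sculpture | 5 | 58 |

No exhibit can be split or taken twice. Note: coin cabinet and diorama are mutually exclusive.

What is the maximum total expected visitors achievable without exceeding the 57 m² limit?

Greedy by ratio would take ceramics vitrine + coin cabinet + sound installation + manuscript case: 53 m² used, total 835.
Replace manuscript case with model ship + kinetic sculpture: the trade gains 29 net, giving 864 at 56 m².
Every other selection either busts 57 m² or breaks a pairing rule or fails to beat 864.

864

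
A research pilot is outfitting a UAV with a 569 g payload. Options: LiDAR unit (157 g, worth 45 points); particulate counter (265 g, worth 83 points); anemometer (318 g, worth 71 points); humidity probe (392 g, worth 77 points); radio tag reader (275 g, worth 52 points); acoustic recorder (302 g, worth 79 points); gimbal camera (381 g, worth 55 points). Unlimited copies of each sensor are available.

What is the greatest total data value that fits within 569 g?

166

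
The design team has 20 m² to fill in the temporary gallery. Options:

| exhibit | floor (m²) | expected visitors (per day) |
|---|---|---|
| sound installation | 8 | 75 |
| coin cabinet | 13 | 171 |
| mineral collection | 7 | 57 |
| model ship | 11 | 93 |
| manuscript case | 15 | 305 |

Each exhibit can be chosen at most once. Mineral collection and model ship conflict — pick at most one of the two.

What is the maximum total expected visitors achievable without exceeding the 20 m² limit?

305

Taking manuscript case: 15 m² used, 305 in expected visitors.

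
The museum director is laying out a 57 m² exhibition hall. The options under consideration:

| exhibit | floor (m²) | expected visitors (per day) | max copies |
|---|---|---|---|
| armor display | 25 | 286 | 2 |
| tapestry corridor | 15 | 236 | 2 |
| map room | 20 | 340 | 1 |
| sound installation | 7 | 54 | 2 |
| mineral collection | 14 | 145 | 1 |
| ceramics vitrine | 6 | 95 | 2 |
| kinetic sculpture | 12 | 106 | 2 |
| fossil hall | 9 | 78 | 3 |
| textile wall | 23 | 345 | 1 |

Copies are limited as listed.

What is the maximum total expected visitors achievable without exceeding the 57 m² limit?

The ratio heuristic lands on tapestry corridor + map room + 2×ceramics vitrine + fossil hall (844) but leaves 1 m² idle.
The 15 m² tied up in ceramics vitrine and fossil hall is better spent on tapestry corridor — total rises to 907 (56 m²).
No other feasible combination exceeds 907.

907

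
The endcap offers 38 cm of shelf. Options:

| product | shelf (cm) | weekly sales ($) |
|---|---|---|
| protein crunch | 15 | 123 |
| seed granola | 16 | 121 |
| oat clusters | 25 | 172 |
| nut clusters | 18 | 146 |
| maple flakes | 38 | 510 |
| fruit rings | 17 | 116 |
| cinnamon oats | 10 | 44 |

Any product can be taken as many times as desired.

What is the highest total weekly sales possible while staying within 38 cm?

510

Ranking by ratio (weekly sales/cm): maple flakes 13.42, protein crunch 8.20, nut clusters 8.11.
Best packing: maple flakes — 38 cm, 510 total.
Nothing else within 38 cm beats 510.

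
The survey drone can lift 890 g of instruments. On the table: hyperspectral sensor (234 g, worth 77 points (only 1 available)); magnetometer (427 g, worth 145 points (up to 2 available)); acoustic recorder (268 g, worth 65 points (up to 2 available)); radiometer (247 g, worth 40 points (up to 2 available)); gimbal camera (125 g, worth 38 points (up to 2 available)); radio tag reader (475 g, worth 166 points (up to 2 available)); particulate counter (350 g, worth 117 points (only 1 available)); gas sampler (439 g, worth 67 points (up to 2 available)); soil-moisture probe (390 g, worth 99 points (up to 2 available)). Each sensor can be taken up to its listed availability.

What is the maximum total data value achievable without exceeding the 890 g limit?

290

Taking the top-ratio sensors first gives radio tag reader + particulate counter for 283 (825 g).
Dropping radio tag reader and particulate counter frees 825 g; slotting in 2×magnetometer (854 g) lifts the total to 290 at 854 g.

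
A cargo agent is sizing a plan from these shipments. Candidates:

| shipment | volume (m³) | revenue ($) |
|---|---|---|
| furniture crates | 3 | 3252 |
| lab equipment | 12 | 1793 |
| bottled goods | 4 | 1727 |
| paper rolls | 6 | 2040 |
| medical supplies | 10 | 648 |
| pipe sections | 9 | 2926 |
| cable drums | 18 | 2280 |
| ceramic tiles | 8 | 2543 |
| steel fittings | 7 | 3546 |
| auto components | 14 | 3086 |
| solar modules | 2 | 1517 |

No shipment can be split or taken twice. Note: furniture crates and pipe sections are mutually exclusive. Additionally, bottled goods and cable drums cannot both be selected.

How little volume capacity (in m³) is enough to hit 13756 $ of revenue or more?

30

Look for the lowest-volume combination reaching 13756.
furniture crates + bottled goods + paper rolls + ceramic tiles + steel fittings + solar modules: 14625 revenue at 30 m³.
Any bundle with less than 30 m³ falls short of 13756.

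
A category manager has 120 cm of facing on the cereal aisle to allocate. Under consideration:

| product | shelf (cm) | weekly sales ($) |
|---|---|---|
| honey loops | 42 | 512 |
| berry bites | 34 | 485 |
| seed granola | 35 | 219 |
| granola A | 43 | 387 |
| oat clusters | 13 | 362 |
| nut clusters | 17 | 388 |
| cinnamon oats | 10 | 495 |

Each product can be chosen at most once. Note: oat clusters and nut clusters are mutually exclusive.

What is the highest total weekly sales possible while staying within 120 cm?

1880

Taking honey loops + berry bites + nut clusters + cinnamon oats: 103 cm used, 1880 in weekly sales.
The closest alternative, honey loops + berry bites + oat clusters + cinnamon oats, reaches only 1854.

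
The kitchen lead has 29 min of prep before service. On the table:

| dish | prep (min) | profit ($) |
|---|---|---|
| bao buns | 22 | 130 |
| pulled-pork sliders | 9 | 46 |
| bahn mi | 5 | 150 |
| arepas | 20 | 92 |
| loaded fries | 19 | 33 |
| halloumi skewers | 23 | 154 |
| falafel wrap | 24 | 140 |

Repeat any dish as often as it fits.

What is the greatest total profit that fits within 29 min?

750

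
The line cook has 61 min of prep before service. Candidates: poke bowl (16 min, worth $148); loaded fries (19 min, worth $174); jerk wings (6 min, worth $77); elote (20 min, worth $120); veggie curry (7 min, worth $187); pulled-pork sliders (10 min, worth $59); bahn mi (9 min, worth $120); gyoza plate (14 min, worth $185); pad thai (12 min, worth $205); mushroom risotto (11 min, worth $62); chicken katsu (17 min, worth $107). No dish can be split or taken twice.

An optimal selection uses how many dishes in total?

5

Optimal total is 871.
One optimal bundle: loaded fries + veggie curry + bahn mi + gyoza plate + pad thai (61 min).
Every optimal selection uses 5 dishes.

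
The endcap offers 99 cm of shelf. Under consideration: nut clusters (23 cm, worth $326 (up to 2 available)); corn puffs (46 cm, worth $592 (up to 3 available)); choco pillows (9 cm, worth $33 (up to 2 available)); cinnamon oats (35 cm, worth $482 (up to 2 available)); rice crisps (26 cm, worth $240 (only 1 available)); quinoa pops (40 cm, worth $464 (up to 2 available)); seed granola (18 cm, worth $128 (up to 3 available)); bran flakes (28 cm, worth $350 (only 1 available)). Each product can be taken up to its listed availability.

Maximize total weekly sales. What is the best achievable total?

Taking the top-ratio products first gives 2×nut clusters + cinnamon oats + seed granola for 1262 (99 cm).
Replace 2×nut clusters and seed granola with cinnamon oats + bran flakes: the trade gains 52 net, giving 1314 at 98 cm.
Nothing else within 99 cm beats 1314.

1314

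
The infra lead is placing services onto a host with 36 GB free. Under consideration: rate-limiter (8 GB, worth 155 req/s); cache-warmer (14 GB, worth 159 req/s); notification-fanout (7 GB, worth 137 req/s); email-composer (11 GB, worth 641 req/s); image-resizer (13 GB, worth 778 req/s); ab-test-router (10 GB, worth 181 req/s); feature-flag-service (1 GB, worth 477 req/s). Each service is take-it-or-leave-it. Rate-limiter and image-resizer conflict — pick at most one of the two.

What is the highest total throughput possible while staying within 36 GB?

2077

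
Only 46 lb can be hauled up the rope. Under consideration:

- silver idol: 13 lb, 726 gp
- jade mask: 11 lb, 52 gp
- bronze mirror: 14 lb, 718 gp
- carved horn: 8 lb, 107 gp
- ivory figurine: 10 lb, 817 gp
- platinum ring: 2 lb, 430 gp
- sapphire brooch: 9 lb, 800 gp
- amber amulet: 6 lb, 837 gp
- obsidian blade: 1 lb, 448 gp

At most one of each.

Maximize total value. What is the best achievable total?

4058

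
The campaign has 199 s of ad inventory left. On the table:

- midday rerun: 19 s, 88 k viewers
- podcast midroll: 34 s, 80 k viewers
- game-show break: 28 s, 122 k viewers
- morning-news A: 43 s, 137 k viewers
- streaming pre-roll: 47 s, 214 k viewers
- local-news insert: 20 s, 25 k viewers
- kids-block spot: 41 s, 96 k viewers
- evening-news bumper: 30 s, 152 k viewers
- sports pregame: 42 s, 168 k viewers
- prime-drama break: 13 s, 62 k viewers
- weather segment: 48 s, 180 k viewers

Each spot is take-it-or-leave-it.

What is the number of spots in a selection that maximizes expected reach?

Optimal total is 864.
One optimal bundle: midday rerun + streaming pre-roll + evening-news bumper + sports pregame + prime-drama break + weather segment (199 s).
Every optimal selection uses 6 spots.

6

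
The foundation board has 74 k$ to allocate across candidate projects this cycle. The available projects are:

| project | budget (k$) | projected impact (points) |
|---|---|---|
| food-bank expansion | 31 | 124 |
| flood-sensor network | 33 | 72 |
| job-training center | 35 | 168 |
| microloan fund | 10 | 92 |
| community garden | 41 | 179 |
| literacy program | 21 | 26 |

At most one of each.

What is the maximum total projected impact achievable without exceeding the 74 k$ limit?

The ratio heuristic lands on job-training center + microloan fund + literacy program (286) but leaves 8 k$ idle.
Using the slack differently, food-bank expansion + community garden comes to 303 at 72 k$.
Next best is microloan fund + community garden + literacy program at 297 (72 k$) — short by 6.

303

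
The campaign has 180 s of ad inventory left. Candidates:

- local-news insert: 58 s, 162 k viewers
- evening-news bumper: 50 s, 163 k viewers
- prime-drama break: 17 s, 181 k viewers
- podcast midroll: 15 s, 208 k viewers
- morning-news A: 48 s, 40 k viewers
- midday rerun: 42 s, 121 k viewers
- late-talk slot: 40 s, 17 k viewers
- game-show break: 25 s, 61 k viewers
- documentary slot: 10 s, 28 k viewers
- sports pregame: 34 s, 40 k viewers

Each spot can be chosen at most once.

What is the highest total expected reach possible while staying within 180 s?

A density-first pass picks evening-news bumper + prime-drama break + podcast midroll + midday rerun + game-show break + documentary slot — 762 at 159 s.
The 42 s tied up in midday rerun is better spent on local-news insert — total rises to 803 (175 s).
That's the maximum — no swap from here does better than 803.

803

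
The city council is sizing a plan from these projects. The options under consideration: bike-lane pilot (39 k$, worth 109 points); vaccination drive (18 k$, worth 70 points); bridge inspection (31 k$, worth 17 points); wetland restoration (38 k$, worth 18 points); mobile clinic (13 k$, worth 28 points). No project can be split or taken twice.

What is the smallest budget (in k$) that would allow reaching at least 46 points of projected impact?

18

Need the lightest bundle worth ≥ 46.
vaccination drive reaches 70 using 18 k$.
No combination under 18 k$ hits 46.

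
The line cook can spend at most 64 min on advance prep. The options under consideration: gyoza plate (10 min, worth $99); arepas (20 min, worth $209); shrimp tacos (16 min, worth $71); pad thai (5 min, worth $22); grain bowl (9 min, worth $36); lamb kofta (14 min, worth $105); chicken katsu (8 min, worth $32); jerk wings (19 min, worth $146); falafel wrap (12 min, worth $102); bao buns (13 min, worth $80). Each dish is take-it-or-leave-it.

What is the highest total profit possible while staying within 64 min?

559

Filling by ratio: gyoza plate + arepas + jerk wings + falafel wrap for 556, with 3 min left unused.
The 12 min tied up in falafel wrap is better spent on lamb kofta — total rises to 559 (63 min).
Every other selection either busts 64 min or fails to beat 559.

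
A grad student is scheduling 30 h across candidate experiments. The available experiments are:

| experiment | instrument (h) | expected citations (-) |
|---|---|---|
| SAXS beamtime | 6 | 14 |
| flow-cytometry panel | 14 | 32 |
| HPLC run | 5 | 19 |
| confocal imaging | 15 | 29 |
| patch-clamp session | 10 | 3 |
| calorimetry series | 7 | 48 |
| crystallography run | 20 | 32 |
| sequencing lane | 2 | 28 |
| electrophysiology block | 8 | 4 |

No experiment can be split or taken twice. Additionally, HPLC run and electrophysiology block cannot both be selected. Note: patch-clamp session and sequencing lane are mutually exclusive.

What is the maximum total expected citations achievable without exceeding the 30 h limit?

127

Flow-cytometry panel + HPLC run + calorimetry series + sequencing lane uses 28 of the 30 h and totals 127.
The closest alternative, HPLC run + confocal imaging + calorimetry series + sequencing lane, reaches only 124.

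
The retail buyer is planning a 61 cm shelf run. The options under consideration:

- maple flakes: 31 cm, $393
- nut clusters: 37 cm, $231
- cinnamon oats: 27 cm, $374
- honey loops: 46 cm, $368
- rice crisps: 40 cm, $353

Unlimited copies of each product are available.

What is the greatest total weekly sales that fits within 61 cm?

Taking the top-ratio products first gives 2×cinnamon oats for 748 (54 cm).
Replace cinnamon oats with maple flakes: the trade gains 19 net, giving 767 at 58 cm.
The spare 3 cm is too small for any remaining product, and no exchange beats 767.

767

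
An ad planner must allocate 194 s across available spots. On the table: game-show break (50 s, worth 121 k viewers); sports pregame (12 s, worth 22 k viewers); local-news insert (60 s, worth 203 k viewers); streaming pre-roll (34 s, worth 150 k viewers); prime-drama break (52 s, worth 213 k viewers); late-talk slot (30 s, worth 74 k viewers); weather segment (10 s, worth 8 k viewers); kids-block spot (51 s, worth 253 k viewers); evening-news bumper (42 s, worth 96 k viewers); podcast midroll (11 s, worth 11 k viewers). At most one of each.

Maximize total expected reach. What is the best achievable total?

743

Greedy by ratio would take sports pregame + streaming pre-roll + prime-drama break + late-talk slot + kids-block spot + podcast midroll: 190 s used, total 723.
Dropping sports pregame and streaming pre-roll and podcast midroll frees 57 s; slotting in local-news insert (60 s) lifts the total to 743 at 193 s.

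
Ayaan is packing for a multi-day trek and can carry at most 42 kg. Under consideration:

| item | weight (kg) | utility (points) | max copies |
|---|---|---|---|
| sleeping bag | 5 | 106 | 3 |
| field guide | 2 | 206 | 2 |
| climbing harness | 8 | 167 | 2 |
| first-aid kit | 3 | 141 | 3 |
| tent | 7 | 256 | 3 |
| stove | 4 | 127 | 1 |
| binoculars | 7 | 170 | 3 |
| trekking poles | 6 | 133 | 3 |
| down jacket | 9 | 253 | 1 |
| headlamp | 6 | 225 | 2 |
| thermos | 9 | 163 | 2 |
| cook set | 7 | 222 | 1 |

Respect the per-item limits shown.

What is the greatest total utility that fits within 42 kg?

Filling by ratio: 2×field guide + 3×first-aid kit + 2×tent + 2×headlamp for 1797, with 3 kg left unused.
Replace headlamp with tent: the trade gains 31 net, giving 1828 at 40 kg.
Every other selection either busts 42 kg or exceeds an availability limit or fails to beat 1828.

1828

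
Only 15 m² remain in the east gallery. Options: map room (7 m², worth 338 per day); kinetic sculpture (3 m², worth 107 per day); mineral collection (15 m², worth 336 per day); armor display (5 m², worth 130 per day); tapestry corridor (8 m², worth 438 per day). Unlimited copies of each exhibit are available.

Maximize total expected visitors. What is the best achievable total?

776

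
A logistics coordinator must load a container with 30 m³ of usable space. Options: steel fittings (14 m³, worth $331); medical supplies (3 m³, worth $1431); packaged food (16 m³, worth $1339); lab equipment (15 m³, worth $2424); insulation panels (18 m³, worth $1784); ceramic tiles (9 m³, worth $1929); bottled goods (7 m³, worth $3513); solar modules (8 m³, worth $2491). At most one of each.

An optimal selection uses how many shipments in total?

4

Optimal total is 9364.
medical supplies + ceramic tiles + bottled goods + solar modules hits 9364 at 27 m³.
All optima have 4 shipments.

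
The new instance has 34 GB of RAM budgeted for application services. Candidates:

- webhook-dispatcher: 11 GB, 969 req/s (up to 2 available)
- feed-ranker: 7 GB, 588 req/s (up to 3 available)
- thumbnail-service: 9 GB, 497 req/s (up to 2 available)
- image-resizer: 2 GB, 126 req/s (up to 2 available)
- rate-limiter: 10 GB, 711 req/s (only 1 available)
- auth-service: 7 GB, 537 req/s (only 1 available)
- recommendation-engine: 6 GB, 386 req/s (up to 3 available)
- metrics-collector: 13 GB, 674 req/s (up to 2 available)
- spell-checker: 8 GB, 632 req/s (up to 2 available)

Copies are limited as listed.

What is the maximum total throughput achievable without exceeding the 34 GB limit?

The ratio heuristic lands on 2×webhook-dispatcher + feed-ranker + 2×image-resizer (2778) but leaves 1 GB idle.
The 13 GB tied up in webhook-dispatcher and image-resizer is better spent on 2×feed-ranker — total rises to 2859 (34 GB).
Nothing else within 34 GB beats 2859.

2859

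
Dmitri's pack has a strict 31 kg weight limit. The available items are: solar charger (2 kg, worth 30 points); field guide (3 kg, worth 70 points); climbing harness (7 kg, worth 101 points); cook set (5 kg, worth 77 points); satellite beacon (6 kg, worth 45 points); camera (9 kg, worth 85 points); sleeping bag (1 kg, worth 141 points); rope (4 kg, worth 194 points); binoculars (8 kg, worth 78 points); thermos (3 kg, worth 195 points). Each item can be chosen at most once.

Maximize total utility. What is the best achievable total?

856

Taking the top-ratio items first gives solar charger + field guide + climbing harness + cook set + satellite beacon + sleeping bag + rope + thermos for 853 (31 kg).
Dropping solar charger and satellite beacon frees 8 kg; slotting in binoculars (8 kg) lifts the total to 856 at 31 kg.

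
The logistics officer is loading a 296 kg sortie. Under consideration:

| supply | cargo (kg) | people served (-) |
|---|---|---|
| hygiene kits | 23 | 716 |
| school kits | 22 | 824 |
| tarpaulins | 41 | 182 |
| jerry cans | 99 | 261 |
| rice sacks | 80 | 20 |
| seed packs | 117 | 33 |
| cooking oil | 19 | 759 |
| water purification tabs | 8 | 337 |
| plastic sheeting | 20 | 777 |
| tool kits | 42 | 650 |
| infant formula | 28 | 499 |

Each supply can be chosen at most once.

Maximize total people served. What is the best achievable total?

By people served per kg: water purification tabs 42.12, cooking oil 39.95, plastic sheeting 38.85, school kits 37.45 lead.
Filling by ratio: hygiene kits + school kits + tarpaulins + rice sacks + cooking oil + water purification tabs + plastic sheeting + tool kits + infant formula for 4764, with 13 kg left unused.
Replace tarpaulins and rice sacks with jerry cans: the trade gains 59 net, giving 4823 at 261 kg.
Next best is hygiene kits + school kits + tarpaulins + rice sacks + cooking oil + water purification tabs + plastic sheeting + tool kits + infant formula at 4764 (283 kg) — short by 59.

4823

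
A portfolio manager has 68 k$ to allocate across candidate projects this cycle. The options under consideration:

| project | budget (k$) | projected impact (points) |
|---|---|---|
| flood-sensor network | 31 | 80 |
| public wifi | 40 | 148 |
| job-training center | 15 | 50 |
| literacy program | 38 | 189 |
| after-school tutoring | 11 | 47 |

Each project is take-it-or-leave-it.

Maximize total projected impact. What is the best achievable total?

Taking job-training center + literacy program + after-school tutoring: 64 k$ used, 286 in projected impact.
No other feasible combination exceeds 286.

286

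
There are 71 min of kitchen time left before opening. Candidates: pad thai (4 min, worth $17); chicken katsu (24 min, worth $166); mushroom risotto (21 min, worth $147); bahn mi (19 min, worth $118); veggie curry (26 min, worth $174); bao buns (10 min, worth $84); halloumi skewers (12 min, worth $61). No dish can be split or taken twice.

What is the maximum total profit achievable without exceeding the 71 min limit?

By profit per min: bao buns 8.40, mushroom risotto 7.00, chicken katsu 6.92, veggie curry 6.69 lead.
A density-first pass picks pad thai + chicken katsu + mushroom risotto + bao buns + halloumi skewers — 475 at 71 min.
Replace pad thai and bao buns and halloumi skewers with veggie curry: the trade gains 12 net, giving 487 at 71 min.
The closest alternative, pad thai + chicken katsu + mushroom risotto + bao buns + halloumi skewers, reaches only 475.

487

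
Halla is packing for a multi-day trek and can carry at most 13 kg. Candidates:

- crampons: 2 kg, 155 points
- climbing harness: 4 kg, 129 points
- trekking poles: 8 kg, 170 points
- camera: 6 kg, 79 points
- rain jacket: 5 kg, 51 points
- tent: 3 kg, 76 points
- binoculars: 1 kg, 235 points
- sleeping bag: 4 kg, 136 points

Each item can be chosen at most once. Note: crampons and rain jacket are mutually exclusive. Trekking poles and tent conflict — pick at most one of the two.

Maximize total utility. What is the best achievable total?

655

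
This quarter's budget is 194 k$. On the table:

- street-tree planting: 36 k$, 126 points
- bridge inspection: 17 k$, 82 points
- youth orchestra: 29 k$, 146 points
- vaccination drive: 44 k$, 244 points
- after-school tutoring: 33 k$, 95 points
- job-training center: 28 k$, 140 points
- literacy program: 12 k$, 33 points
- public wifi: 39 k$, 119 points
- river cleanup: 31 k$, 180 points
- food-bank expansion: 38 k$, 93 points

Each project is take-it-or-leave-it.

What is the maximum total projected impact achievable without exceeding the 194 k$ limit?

Density check — river cleanup 5.81, vaccination drive 5.55, youth orchestra 5.03 are the best per k$.
Greedy by ratio would take street-tree planting + bridge inspection + youth orchestra + vaccination drive + job-training center + river cleanup: 185 k$ used, total 918.
Replace street-tree planting with after-school tutoring + literacy program: the trade gains 2 net, giving 920 at 194 k$.
Every other selection either busts 194 k$ or fails to beat 920.

920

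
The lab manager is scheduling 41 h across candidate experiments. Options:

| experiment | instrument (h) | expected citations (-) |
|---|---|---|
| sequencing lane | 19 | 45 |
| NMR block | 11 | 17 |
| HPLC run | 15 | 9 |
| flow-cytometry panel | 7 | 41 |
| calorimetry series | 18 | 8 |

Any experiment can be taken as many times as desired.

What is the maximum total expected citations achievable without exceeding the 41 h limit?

205

Ranking by ratio (expected citations/h): flow-cytometry panel 5.86, sequencing lane 2.37, NMR block 1.55.
Taking 5×flow-cytometry panel: 35 h used, 205 in expected citations.
No other feasible combination exceeds 205.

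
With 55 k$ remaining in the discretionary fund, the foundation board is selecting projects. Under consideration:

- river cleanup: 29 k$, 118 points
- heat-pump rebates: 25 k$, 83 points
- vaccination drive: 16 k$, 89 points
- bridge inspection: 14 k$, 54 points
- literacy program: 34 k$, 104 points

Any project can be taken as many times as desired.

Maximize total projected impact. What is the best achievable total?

267

The ratio ordering already packs tightly: 3×vaccination drive, 48 k$, 267.
Nothing else within 55 k$ beats 267.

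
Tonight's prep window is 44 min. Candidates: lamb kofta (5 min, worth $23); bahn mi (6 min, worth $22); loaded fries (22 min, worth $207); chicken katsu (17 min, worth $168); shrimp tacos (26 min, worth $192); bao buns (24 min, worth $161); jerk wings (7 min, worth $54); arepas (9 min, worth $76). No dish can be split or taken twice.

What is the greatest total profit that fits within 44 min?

Taking lamb kofta + loaded fries + chicken katsu: 44 min used, 398 in profit.
Next best is loaded fries + chicken katsu at 375 (39 min) — short by 23.

398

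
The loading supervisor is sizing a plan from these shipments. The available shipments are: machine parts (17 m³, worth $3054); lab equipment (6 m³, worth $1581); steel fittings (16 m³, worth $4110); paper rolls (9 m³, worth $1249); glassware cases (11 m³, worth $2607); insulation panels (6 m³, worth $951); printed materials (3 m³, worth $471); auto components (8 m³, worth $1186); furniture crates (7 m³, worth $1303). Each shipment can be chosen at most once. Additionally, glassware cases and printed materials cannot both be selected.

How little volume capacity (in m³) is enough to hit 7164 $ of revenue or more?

Minimise m³ subject to total revenue ≥ 7164.
lab equipment + steel fittings + printed materials + furniture crates reaches 7465 using 32 m³.
No combination under 32 m³ hits 7164.

32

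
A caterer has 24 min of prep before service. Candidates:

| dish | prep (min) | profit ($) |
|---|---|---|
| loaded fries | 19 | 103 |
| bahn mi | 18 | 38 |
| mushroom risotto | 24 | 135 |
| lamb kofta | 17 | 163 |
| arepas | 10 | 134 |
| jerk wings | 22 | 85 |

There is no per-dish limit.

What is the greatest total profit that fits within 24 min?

268

Ranking by ratio (profit/min): arepas 13.40, lamb kofta 9.59, mushroom risotto 5.62.
Best packing: 2×arepas — 20 min, 268 total.
Every other selection either busts 24 min or fails to beat 268.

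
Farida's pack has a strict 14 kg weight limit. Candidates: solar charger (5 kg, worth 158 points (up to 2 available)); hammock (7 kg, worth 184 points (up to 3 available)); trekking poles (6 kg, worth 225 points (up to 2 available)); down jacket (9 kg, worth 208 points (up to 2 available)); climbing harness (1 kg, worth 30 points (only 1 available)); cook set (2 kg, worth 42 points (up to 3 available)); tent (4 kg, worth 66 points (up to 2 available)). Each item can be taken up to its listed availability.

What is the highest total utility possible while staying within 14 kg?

492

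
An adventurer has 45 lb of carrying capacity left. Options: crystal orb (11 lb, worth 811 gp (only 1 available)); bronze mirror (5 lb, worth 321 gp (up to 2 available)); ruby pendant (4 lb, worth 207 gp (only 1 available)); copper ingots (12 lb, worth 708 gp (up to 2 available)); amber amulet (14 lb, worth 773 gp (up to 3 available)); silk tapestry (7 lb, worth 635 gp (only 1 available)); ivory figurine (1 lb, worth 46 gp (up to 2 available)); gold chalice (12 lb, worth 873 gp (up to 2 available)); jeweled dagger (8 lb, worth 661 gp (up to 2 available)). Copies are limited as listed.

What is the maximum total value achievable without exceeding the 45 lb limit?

3472

By value per lb: silk tapestry 90.71, jeweled dagger 82.62, crystal orb 73.73, gold chalice 72.75 lead.
Greedy by ratio would take crystal orb + 2×bronze mirror + silk tapestry + ivory figurine + 2×jeweled dagger: 45 lb used, total 3456.
The 12 lb tied up in crystal orb and ivory figurine is better spent on gold chalice — total rises to 3472 (45 lb).
No other feasible combination exceeds 3472.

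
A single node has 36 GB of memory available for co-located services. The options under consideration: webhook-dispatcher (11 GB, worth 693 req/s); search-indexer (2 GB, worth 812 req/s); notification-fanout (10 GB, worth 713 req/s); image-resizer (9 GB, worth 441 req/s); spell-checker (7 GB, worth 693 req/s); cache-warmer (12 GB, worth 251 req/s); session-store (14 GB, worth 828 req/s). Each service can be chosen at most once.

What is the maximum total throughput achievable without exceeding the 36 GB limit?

Ranking by ratio (throughput/GB): search-indexer 406.00, spell-checker 99.00, notification-fanout 71.30.
Greedy by ratio would take webhook-dispatcher + search-indexer + notification-fanout + spell-checker: 30 GB used, total 2911.
The 11 GB tied up in webhook-dispatcher is better spent on session-store — total rises to 3046 (33 GB).
Next best is webhook-dispatcher + search-indexer + spell-checker + session-store at 3026 (34 GB) — short by 20.

3046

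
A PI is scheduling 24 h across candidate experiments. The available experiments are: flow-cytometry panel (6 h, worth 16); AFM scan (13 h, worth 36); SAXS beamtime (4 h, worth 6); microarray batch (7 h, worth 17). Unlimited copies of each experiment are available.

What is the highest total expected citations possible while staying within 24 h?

Greedy by ratio would take flow-cytometry panel + AFM scan + SAXS beamtime: 23 h used, total 58.
Replace AFM scan and SAXS beamtime with 3×flow-cytometry panel: the trade gains 6 net, giving 64 at 24 h.
No other feasible combination exceeds 64.

64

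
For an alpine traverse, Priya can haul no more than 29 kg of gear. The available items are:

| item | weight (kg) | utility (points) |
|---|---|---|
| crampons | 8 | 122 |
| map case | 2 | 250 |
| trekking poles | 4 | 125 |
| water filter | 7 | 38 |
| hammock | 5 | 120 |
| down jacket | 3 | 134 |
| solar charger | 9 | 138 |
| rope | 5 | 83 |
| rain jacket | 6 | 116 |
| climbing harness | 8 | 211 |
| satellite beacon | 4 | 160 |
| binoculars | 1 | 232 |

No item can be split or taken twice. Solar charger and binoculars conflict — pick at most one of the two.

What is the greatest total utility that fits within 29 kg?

1232

Density check — binoculars 232.00, map case 125.00, down jacket 44.67 are the best per kg.
Map case + trekking poles + hammock + down jacket + climbing harness + satellite beacon + binoculars uses 27 of the 29 kg and totals 1232.
The closest alternative, map case + trekking poles + down jacket + rain jacket + climbing harness + satellite beacon + binoculars, reaches only 1228.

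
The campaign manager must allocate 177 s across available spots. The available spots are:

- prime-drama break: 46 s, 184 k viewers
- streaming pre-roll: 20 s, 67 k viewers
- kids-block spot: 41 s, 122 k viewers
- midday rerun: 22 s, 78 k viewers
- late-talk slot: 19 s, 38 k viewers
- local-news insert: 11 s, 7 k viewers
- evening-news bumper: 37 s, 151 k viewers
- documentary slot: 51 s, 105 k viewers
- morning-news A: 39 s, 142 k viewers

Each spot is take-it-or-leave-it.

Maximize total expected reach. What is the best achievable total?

629

The ratio ordering already packs tightly: prime-drama break + streaming pre-roll + midday rerun + local-news insert + evening-news bumper + morning-news A, 175 s, 629.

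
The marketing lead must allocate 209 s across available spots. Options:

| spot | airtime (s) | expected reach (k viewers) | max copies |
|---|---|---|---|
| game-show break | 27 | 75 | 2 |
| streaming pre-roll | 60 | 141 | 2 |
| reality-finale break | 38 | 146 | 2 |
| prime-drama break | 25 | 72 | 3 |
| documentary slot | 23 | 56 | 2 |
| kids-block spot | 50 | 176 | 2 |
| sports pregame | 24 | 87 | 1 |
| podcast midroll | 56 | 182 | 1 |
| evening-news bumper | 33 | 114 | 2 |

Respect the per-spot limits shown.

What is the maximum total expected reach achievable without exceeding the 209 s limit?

758

Taking the top-ratio spots first gives 2×reality-finale break + 2×kids-block spot + sports pregame for 731 (200 s).
The 24 s tied up in sports pregame is better spent on evening-news bumper — total rises to 758 (209 s).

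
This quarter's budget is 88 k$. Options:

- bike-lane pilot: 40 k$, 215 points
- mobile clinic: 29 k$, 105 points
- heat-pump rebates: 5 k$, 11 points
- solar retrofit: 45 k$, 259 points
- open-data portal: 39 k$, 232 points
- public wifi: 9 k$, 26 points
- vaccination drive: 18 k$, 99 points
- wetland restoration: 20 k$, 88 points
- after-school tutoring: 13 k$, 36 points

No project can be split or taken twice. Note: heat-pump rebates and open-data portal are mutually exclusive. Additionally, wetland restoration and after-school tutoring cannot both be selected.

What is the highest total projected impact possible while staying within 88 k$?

491

The ratio ordering already packs tightly: solar retrofit + open-data portal, 84 k$, 491.
Runner-up bike-lane pilot + solar retrofit tops out at 474.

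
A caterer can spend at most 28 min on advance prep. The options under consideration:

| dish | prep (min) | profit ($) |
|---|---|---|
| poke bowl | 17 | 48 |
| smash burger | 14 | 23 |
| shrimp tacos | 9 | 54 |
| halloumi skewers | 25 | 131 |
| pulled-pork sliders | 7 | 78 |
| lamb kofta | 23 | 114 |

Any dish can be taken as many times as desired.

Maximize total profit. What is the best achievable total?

4×pulled-pork sliders uses 28 of the 28 min and totals 312.
That's the maximum — no swap from here does better than 312.

312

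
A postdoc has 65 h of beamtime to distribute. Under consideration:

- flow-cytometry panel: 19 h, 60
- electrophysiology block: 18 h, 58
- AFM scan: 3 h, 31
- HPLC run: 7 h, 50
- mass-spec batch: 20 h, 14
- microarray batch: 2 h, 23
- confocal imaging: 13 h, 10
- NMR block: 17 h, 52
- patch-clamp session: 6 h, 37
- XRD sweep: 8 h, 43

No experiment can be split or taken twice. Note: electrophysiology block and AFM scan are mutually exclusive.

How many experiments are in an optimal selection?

Optimal total is 296.
One optimal bundle: flow-cytometry panel + AFM scan + HPLC run + microarray batch + NMR block + patch-clamp session + XRD sweep (62 h).
Any selection reaching 296 contains exactly 7 experiments.

7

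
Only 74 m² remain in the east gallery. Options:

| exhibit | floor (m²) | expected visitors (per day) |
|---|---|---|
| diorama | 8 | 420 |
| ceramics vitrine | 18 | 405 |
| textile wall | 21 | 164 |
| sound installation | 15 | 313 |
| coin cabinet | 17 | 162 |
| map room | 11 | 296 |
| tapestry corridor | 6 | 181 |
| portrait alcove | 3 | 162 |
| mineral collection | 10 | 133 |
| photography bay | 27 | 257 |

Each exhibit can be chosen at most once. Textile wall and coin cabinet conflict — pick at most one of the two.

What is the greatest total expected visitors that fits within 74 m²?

1910

Ranking by ratio (expected visitors/m²): portrait alcove 54.00, diorama 52.50, tapestry corridor 30.17.
Taking diorama + ceramics vitrine + sound installation + map room + tapestry corridor + portrait alcove + mineral collection: 71 m² used, 1910 in expected visitors.
Next best is diorama + ceramics vitrine + sound installation + map room + tapestry corridor + portrait alcove at 1777 (61 m²) — short by 133.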